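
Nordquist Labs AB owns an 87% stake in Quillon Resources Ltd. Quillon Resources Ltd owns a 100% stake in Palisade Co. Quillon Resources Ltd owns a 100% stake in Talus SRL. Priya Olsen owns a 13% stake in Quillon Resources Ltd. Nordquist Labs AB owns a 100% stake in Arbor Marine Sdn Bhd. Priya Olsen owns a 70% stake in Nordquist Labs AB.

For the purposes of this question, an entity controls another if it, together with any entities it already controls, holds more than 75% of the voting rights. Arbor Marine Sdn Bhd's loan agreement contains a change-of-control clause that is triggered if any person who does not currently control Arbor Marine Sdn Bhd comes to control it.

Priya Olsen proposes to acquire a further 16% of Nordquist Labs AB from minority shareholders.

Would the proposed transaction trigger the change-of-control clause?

Yes

The purchase changes only Priya's holdings, so Priya is the only person who could newly come to control Arbor.
Priya's largest direct stake is 70% in Nordquist, which does not meet the threshold, so Priya controls no company.
Neither Priya nor any entity Priya controls holds any voting interest in Arbor.
So before the transaction, Priya does not control Arbor.
After the purchase, Priya's direct stake in Nordquist rises to 70% + 16% = 86%.
Priya holds 86% of Nordquist, so Priya controls Nordquist.
Nordquist holds 100% of Arbor, so Priya controls Arbor.
Priya did not control Arbor before and does after, so the clause is triggered.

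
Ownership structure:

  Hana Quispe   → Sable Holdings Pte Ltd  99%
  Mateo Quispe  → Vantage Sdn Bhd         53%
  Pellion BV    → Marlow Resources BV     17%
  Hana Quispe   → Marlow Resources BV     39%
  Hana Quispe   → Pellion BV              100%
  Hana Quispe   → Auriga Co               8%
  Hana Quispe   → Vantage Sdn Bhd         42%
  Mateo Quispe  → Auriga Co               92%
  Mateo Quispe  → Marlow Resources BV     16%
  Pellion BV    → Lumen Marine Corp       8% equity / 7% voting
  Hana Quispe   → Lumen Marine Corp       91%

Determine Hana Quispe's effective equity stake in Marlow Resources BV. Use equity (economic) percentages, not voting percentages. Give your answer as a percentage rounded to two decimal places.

56.00%

Hana reaches Marlow along 2 paths.
Via Pellion: 100% × 17% = 17%.
Direct stake: 39% = 39%.
Total: 17% + 39% = 56%.
Rounded: 56.00%.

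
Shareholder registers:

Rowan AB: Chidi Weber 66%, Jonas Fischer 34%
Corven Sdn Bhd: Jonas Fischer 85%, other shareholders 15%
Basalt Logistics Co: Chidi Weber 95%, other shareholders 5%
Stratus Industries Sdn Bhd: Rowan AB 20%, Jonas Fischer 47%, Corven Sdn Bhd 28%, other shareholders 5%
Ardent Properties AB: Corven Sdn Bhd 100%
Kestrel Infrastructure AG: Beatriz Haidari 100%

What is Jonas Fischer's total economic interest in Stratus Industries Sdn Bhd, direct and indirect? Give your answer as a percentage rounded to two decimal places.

77.60%

Jonas reaches Stratus along 3 paths.
Via Rowan: 34% × 20% = 6.8%.
Direct stake: 47% = 47%.
Via Corven: 85% × 28% = 23.8%.
Total: 6.8% + 47% + 23.8% = 77.6%.
Rounded: 77.60%.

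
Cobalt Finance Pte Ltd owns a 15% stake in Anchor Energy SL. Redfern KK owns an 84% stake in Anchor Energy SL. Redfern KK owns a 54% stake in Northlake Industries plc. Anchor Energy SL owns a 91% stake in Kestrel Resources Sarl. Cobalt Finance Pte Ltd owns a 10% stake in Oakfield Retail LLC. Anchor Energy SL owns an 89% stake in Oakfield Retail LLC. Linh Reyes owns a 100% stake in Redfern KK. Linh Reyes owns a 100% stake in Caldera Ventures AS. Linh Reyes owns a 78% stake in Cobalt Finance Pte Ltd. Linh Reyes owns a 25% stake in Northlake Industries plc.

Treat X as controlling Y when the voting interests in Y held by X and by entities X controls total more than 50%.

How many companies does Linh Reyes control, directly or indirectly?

Linh holds 100% of Redfern, so Linh controls Redfern.
Linh holds 78% of Cobalt, so Linh controls Cobalt.
Redfern and Linh together hold 54% + 25% = 79% of Northlake, so Linh controls Northlake.
Redfern and Cobalt together hold 84% + 15% = 99% of Anchor, so Linh controls Anchor.
Anchor holds 91% of Kestrel, so Linh controls Kestrel.
Anchor and Cobalt together hold 89% + 10% = 99% of Oakfield, so Linh controls Oakfield.
Linh holds 100% of Caldera, so Linh controls Caldera.
Linh controls 7 companies.

7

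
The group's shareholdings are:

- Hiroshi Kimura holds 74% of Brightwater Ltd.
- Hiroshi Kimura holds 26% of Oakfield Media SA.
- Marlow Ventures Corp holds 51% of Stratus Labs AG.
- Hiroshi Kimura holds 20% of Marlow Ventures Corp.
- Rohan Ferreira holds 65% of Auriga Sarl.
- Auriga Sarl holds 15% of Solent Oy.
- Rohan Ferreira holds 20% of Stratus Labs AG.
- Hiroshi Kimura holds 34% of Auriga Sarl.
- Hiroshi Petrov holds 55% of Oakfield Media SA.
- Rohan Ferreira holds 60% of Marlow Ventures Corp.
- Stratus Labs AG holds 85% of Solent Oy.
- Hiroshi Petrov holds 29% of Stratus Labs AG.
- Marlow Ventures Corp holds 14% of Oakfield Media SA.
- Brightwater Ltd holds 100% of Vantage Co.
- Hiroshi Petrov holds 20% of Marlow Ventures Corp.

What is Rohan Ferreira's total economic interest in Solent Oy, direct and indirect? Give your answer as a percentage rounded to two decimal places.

52.76%

Rohan reaches Solent along 3 paths.
Via Marlow → Stratus: 60% × 51% × 85% = 26.01%.
Via Stratus: 20% × 85% = 17%.
Via Auriga: 65% × 15% = 9.75%.
Total: 26.01% + 17% + 9.75% = 52.76%.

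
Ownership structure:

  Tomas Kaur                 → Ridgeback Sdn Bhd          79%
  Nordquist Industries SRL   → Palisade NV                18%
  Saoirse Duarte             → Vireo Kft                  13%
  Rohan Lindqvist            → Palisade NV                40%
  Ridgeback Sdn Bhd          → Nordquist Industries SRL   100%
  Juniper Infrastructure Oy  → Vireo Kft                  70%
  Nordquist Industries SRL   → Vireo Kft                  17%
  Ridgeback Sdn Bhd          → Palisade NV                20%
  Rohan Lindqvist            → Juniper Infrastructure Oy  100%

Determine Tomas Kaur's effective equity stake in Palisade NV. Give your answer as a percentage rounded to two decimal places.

30.02%

Tomas reaches Palisade along 2 paths.
Via Ridgeback: 79% × 20% = 15.8%.
Via Ridgeback → Nordquist: 79% × 100% × 18% = 14.22%.
Total: 15.8% + 14.22% = 30.02%.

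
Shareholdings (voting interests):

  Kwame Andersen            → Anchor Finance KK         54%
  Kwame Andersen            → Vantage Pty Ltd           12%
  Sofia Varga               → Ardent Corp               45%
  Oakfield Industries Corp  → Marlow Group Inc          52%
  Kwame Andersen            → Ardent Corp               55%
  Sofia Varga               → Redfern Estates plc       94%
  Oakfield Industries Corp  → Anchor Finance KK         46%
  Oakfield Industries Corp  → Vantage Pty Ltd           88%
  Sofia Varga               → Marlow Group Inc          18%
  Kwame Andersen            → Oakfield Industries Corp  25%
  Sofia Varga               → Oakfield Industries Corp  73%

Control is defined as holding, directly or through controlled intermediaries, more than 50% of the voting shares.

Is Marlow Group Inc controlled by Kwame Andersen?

No

Kwame holds 54% of Anchor, so Kwame controls Anchor.
Kwame holds 55% of Ardent, so Kwame controls Ardent.
Neither Kwame nor any entity Kwame controls holds any voting interest in Marlow.
So Kwame does not control Marlow.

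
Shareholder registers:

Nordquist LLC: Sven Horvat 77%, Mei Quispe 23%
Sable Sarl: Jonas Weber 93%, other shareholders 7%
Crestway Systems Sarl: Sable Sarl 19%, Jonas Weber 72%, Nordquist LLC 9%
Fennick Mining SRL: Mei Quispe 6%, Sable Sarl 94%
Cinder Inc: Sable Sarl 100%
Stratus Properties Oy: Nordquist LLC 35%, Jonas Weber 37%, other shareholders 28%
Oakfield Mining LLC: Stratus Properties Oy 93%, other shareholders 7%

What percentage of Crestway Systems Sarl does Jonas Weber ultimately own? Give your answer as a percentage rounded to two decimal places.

Jonas reaches Crestway along 2 paths.
Via Sable: 93% × 19% = 17.67%.
Direct stake: 72% = 72%.
Total: 17.67% + 72% = 89.67%.

89.67%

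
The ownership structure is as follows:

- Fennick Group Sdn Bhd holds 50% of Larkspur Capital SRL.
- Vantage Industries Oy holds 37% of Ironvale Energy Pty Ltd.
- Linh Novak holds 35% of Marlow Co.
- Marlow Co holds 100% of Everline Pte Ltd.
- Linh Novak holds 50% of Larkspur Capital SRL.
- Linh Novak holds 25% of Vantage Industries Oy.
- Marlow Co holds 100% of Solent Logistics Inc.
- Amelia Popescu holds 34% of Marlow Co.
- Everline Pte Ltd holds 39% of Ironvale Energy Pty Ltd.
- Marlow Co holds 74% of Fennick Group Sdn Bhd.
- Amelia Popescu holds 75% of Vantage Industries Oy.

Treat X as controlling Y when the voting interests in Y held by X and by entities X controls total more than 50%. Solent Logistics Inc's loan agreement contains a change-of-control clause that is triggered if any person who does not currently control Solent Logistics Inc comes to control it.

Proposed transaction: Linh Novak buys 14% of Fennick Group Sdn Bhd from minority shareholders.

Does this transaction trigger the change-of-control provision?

No

The purchase changes only Linh's holdings, so Linh is the only person who could newly come to control Solent.
Linh's largest direct stake is 50% in Larkspur, which does not meet the threshold, so Linh controls no company.
Neither Linh nor any entity Linh controls holds any voting interest in Solent.
So before the transaction, Linh does not control Solent.
After the purchase, Linh holds 14% of Fennick directly.
Linh's side now holds 14% of Fennick, not > 50%, so Linh still does not control Fennick.
After the transaction, neither Linh nor any entity Linh controls holds a voting interest in Solent, so Linh still does not control it.
No new person acquires control, so the clause is not triggered.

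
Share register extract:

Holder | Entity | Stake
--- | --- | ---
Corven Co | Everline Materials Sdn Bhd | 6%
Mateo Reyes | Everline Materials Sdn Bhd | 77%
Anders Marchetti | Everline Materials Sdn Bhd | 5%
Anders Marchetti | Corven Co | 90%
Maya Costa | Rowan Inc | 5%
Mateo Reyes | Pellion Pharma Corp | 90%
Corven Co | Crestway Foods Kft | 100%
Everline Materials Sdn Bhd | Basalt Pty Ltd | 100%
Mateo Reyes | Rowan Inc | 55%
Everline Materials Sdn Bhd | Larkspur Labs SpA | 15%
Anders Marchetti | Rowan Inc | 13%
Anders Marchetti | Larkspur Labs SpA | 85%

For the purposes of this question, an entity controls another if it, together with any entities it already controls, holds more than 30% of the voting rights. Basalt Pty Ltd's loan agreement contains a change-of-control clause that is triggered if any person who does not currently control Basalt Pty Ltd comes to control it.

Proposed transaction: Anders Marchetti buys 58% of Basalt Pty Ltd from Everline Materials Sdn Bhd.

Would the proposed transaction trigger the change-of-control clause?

Yes

The purchase adds only to Anders's holdings (Everline's stake shrinks), so Anders is the only person who could newly come to control Basalt.
Anders holds 90% of Corven, so Anders controls Corven.
Anders holds 85% of Larkspur, so Anders controls Larkspur.
Corven holds 100% of Crestway, so Anders controls Crestway.
Neither Anders nor any entity Anders controls holds any voting interest in Basalt.
So before the transaction, Anders does not control Basalt.
After the purchase, Anders holds 58% of Basalt directly, and Everline's stake falls to 42%.
Anders holds 58% of Basalt, so Anders controls Basalt.
Anders did not control Basalt before and does after, so the clause is triggered.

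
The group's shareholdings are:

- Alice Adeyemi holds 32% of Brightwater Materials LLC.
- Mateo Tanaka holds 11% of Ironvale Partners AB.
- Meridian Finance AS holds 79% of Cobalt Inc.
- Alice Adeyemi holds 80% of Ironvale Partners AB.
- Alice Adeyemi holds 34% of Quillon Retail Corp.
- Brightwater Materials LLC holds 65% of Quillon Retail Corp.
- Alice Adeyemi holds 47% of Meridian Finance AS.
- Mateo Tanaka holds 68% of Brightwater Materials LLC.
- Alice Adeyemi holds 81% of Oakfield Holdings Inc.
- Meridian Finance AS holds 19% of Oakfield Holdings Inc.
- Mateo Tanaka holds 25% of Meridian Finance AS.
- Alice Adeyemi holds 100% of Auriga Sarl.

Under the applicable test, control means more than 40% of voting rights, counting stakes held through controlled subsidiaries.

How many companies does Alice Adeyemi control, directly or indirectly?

Alice holds 47% of Meridian, so Alice controls Meridian.
Alice holds 80% of Ironvale, so Alice controls Ironvale.
Alice holds 100% of Auriga, so Alice controls Auriga.
Meridian holds 79% of Cobalt, so Alice controls Cobalt.
Alice and Meridian together hold 81% + 19% = 100% of Oakfield, so Alice controls Oakfield.
No other company's threshold is met.
Alice controls 5 companies.

5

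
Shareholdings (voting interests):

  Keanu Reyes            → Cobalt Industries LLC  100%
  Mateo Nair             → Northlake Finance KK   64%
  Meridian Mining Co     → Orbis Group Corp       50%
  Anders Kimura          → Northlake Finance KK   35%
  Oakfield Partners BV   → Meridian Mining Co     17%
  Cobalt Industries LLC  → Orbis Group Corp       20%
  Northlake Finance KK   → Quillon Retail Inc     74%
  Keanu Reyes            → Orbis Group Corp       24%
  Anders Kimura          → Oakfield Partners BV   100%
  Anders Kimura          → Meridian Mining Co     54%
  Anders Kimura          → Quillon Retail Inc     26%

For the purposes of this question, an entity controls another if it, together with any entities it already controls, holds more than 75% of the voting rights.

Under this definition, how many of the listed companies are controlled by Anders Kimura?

Anders holds 100% of Oakfield, so Anders controls Oakfield.
No other company's threshold is met.
Anders controls 1 company.

1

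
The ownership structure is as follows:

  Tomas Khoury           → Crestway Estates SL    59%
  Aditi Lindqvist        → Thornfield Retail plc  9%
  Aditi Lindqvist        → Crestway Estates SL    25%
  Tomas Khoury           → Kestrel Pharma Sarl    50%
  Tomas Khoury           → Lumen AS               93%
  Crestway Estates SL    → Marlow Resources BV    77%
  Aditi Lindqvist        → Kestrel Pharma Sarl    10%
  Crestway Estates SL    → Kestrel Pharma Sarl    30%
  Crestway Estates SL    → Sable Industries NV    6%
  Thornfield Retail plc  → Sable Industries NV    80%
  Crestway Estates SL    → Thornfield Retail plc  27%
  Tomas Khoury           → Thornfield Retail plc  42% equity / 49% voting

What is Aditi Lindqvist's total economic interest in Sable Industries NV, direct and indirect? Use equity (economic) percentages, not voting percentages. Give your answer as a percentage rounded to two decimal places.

14.10%

Aditi reaches Sable along 3 paths.
Via Crestway → Thornfield: 25% × 27% × 80% = 5.4%.
Via Thornfield: 9% × 80% = 7.2%.
Via Crestway: 25% × 6% = 1.5%.
Total: 5.4% + 7.2% + 1.5% = 14.1%.
Rounded: 14.10%.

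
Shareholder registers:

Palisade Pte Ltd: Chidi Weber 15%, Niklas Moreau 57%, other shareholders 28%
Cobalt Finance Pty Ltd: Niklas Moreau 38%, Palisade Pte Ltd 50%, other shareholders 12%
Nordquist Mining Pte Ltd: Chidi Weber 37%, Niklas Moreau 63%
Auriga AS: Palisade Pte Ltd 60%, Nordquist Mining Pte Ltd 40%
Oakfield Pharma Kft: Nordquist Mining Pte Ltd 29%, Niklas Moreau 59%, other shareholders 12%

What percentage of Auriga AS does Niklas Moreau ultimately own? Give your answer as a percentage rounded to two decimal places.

59.40%

Niklas reaches Auriga along 2 paths.
Via Palisade: 57% × 60% = 34.2%.
Via Nordquist: 63% × 40% = 25.2%.
Total: 34.2% + 25.2% = 59.4%.
Rounded: 59.40%.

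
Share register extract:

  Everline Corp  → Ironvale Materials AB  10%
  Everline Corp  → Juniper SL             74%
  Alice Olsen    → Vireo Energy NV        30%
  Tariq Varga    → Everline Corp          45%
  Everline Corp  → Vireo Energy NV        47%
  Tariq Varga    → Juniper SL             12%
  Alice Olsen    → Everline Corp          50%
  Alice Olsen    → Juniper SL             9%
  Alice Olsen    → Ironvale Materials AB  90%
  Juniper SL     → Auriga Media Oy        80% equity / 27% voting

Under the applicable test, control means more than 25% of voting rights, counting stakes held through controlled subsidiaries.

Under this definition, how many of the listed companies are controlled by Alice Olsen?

Alice holds 50% of Everline, so Alice controls Everline.
Everline and Alice together hold 74% + 9% = 83% of Juniper, so Alice controls Juniper.
Alice and Everline together hold 90% + 10% = 100% of Ironvale, so Alice controls Ironvale.
Alice and Everline together hold 30% + 47% = 77% of Vireo, so Alice controls Vireo.
Juniper holds 27% of Auriga, so Alice controls Auriga.
Alice controls 5 companies.

5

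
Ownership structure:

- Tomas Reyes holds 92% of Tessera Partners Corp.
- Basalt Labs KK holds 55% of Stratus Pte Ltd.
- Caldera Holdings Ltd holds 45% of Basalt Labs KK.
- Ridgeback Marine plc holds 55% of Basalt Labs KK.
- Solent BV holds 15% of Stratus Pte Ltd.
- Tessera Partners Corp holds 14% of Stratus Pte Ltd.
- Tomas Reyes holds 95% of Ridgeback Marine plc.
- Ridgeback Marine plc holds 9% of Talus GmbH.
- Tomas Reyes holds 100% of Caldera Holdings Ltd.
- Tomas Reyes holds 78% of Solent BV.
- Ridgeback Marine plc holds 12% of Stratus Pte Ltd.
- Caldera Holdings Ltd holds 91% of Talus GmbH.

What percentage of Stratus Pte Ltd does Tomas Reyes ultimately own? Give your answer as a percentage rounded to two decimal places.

Tomas reaches Stratus along 5 paths.
Via Ridgeback → Basalt: 95% × 55% × 55% = 28.7375%.
Via Caldera → Basalt: 100% × 45% × 55% = 24.75%.
Via Solent: 78% × 15% = 11.7%.
Via Tessera: 92% × 14% = 12.88%.
Via Ridgeback: 95% × 12% = 11.4%.
Total: 28.7375% + 24.75% + 11.7% + 12.88% + 11.4% = 89.4675%.
Rounded: 89.47%.

89.47%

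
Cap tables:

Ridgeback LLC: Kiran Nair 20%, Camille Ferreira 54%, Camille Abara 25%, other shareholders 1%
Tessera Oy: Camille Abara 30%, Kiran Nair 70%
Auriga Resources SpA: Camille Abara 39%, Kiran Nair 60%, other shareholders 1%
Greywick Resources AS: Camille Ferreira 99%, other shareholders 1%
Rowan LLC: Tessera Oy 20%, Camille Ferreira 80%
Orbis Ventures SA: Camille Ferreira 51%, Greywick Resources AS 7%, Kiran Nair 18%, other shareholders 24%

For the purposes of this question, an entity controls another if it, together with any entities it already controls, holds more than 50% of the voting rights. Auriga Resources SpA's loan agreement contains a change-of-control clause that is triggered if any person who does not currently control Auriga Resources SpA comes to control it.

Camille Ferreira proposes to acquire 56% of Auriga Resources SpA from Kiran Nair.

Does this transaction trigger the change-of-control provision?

Yes

The purchase adds only to Camille Ferreira's holdings (Kiran's stake shrinks), so Camille Ferreira is the only person who could newly come to control Auriga.
Camille Ferreira holds 54% of Ridgeback, so Camille Ferreira controls Ridgeback.
Camille Ferreira holds 99% of Greywick, so Camille Ferreira controls Greywick.
Camille Ferreira holds 80% of Rowan, so Camille Ferreira controls Rowan.
Camille Ferreira and Greywick together hold 51% + 7% = 58% of Orbis, so Camille Ferreira controls Orbis.
Neither Camille Ferreira nor any entity Camille Ferreira controls holds any voting interest in Auriga.
So before the transaction, Camille Ferreira does not control Auriga.
After the purchase, Camille Ferreira holds 56% of Auriga directly, and Kiran's stake falls to 4%.
Camille Ferreira holds 56% of Auriga, so Camille Ferreira controls Auriga.
Camille Ferreira did not control Auriga before and does after, so the clause is triggered.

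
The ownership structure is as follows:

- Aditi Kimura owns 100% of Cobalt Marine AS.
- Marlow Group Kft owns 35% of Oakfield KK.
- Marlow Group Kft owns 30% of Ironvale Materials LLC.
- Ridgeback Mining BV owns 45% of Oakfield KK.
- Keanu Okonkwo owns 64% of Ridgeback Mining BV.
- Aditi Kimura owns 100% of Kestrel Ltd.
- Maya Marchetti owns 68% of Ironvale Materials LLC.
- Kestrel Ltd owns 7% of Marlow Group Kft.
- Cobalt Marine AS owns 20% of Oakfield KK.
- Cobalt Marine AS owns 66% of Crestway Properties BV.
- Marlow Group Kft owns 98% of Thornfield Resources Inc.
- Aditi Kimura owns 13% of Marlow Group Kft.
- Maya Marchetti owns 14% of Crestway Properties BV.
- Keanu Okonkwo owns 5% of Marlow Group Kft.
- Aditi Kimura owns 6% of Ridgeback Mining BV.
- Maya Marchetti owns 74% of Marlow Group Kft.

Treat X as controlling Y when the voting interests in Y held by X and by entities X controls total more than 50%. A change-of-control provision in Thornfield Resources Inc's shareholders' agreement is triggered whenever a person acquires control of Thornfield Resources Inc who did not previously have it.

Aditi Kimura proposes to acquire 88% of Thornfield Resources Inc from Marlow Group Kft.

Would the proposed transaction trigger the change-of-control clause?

The purchase adds only to Aditi's holdings (Marlow's stake shrinks), so Aditi is the only person who could newly come to control Thornfield.
Aditi holds 100% of Kestrel, so Aditi controls Kestrel.
Aditi holds 100% of Cobalt, so Aditi controls Cobalt.
Cobalt holds 66% of Crestway, so Aditi controls Crestway.
Neither Aditi nor any entity Aditi controls holds any voting interest in Thornfield.
So before the transaction, Aditi does not control Thornfield.
After the purchase, Aditi holds 88% of Thornfield directly, and Marlow's stake falls to 10%.
Aditi holds 88% of Thornfield, so Aditi controls Thornfield.
Aditi did not control Thornfield before and does after, so the clause is triggered.

Yes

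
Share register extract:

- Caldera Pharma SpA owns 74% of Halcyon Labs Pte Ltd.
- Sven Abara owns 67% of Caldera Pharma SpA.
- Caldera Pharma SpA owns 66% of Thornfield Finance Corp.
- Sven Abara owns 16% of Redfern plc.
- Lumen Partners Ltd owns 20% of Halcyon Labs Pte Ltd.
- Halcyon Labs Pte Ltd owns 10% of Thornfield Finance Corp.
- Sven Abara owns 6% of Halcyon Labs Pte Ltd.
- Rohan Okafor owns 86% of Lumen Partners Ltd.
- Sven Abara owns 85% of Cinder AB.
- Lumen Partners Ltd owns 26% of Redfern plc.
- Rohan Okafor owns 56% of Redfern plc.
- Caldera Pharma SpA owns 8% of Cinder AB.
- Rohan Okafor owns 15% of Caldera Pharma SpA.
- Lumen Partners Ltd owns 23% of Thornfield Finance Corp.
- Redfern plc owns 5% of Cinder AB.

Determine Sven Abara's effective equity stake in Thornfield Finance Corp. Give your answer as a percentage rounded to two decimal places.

Sven reaches Thornfield along 3 paths.
Via Caldera: 67% × 66% = 44.22%.
Via Halcyon: 6% × 10% = 0.6%.
Via Caldera → Halcyon: 67% × 74% × 10% = 4.958%.
Total: 44.22% + 0.6% + 4.958% = 49.778%.
Rounded: 49.78%.

49.78%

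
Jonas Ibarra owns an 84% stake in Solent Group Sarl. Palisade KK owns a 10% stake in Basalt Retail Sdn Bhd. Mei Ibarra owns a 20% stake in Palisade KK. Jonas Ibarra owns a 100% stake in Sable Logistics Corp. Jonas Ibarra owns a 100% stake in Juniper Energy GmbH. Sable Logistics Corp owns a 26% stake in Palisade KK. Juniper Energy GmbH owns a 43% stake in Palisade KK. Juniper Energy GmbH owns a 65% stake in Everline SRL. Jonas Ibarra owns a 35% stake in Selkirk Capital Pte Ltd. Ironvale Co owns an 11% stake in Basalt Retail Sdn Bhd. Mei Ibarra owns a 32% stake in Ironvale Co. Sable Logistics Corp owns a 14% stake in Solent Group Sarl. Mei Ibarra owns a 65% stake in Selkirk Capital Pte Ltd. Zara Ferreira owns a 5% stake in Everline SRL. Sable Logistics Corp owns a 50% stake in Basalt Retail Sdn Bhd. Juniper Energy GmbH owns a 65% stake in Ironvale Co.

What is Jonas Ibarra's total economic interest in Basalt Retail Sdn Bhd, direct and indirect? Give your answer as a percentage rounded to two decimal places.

Jonas reaches Basalt along 4 paths.
Via Juniper → Palisade: 100% × 43% × 10% = 4.3%.
Via Sable → Palisade: 100% × 26% × 10% = 2.6%.
Via Juniper → Ironvale: 100% × 65% × 11% = 7.15%.
Via Sable: 100% × 50% = 50%.
Total: 4.3% + 2.6% + 7.15% + 50% = 64.05%.

64.05%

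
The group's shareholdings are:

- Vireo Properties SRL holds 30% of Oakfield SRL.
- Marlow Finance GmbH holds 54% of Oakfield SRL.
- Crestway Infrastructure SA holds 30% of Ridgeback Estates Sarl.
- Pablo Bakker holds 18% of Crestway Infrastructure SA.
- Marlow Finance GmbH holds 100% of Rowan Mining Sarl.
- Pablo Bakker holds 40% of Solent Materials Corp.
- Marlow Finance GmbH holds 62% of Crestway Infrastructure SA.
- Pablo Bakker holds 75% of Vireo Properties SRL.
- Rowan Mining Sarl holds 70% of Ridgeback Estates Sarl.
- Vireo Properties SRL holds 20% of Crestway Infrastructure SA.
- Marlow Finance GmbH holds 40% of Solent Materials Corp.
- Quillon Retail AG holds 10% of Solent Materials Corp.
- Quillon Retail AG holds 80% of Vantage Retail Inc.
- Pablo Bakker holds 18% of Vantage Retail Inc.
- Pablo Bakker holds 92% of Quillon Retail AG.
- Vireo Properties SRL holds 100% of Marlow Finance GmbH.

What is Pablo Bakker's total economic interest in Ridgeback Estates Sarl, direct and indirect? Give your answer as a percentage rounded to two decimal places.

76.35%

Pablo reaches Ridgeback along 4 paths.
Via Vireo → Marlow → Crestway: 75% × 100% × 62% × 30% = 13.95%.
Via Crestway: 18% × 30% = 5.4%.
Via Vireo → Crestway: 75% × 20% × 30% = 4.5%.
Via Vireo → Marlow → Rowan: 75% × 100% × 100% × 70% = 52.5%.
Total: 13.95% + 5.4% + 4.5% + 52.5% = 76.35%.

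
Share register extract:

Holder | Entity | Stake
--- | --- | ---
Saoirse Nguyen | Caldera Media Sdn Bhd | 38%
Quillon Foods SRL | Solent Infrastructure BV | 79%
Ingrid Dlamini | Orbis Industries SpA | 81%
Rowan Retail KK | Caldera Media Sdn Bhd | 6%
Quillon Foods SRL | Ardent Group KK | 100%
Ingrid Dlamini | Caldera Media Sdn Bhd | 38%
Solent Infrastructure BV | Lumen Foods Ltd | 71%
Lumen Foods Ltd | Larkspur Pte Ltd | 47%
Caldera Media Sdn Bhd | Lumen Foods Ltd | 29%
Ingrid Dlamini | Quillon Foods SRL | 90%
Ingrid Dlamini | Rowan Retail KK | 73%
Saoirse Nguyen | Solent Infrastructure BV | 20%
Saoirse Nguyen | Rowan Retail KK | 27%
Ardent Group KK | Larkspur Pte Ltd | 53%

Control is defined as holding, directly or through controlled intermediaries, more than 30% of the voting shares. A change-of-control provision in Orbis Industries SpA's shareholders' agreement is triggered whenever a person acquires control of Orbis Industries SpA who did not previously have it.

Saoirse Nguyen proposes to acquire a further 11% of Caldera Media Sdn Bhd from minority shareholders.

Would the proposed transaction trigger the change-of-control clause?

No

The purchase changes only Saoirse's holdings, so Saoirse is the only person who could newly come to control Orbis.
Saoirse holds 38% of Caldera, so Saoirse controls Caldera.
Neither Saoirse nor any entity Saoirse controls holds any voting interest in Orbis.
So before the transaction, Saoirse does not control Orbis.
After the purchase, Saoirse's direct stake in Caldera rises to 38% + 11% = 49%.
Saoirse holds 49% of Caldera, so Saoirse controls Caldera.
After the transaction, neither Saoirse nor any entity Saoirse controls holds a voting interest in Orbis, so Saoirse still does not control it.
No new person acquires control, so the clause is not triggered.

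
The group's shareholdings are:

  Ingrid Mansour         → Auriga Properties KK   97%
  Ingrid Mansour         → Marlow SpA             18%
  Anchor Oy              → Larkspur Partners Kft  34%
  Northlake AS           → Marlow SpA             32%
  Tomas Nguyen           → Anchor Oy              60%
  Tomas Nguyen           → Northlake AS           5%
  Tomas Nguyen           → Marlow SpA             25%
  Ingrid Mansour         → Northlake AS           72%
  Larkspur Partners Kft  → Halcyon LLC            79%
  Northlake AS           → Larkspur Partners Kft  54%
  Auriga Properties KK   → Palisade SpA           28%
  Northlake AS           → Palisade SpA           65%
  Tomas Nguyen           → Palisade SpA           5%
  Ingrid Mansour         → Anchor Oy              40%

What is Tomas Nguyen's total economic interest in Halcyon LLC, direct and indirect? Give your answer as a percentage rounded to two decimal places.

18.25%

Tomas reaches Halcyon along 2 paths.
Via Anchor → Larkspur: 60% × 34% × 79% = 16.116%.
Via Northlake → Larkspur: 5% × 54% × 79% = 2.133%.
Total: 16.116% + 2.133% = 18.249%.
Rounded: 18.25%.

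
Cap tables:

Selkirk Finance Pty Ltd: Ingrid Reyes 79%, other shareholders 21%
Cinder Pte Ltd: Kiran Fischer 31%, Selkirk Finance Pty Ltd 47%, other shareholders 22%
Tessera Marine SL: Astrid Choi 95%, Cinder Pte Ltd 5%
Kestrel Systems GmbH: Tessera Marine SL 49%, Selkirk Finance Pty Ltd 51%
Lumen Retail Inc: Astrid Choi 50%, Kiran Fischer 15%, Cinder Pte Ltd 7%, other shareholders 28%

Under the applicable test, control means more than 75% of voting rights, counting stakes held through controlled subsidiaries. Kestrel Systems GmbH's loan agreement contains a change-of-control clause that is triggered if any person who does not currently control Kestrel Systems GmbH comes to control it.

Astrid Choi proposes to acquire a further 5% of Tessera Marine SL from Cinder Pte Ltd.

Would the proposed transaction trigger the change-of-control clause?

No

The purchase adds only to Astrid's holdings (Cinder's stake shrinks), so Astrid is the only person who could newly come to control Kestrel.
Astrid holds 95% of Tessera, so Astrid controls Tessera.
In Kestrel, Astrid's side holds only 49%, not > 75%.
So before the transaction, Astrid does not control Kestrel.
After the purchase, Astrid's direct stake in Tessera rises to 95% + 5% = 100%, and Cinder's stake falls to 0%.
Astrid holds 100% of Tessera, so Astrid controls Tessera.
After the transaction, Astrid's side holds 49% of Kestrel, not > 75%, so Astrid still does not control Kestrel.
No new person acquires control, so the clause is not triggered.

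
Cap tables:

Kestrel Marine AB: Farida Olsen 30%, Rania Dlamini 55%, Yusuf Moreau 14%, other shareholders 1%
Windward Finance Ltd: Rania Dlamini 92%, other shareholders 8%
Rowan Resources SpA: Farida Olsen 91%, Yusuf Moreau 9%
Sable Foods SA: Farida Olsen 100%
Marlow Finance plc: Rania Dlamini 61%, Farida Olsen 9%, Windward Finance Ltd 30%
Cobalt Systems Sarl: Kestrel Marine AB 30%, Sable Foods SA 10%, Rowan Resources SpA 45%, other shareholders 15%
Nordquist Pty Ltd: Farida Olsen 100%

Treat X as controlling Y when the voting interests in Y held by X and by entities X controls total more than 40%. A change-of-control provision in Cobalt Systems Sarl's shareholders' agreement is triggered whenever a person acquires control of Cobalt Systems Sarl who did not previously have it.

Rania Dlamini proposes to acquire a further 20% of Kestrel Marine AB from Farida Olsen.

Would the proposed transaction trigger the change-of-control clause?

The purchase adds only to Rania's holdings (Farida's stake shrinks), so Rania is the only person who could newly come to control Cobalt.
Rania holds 55% of Kestrel, so Rania controls Kestrel.
Rania holds 92% of Windward, so Rania controls Windward.
Rania and Windward together hold 61% + 30% = 91% of Marlow, so Rania controls Marlow.
In Cobalt, Rania's side holds only 30%, not > 40%.
So before the transaction, Rania does not control Cobalt.
After the purchase, Rania's direct stake in Kestrel rises to 55% + 20% = 75%, and Farida's stake falls to 10%.
Rania holds 75% of Kestrel, so Rania controls Kestrel.
After the transaction, Rania's side holds 30% of Cobalt, not > 40%, so Rania still does not control Cobalt.
No new person acquires control, so the clause is not triggered.

No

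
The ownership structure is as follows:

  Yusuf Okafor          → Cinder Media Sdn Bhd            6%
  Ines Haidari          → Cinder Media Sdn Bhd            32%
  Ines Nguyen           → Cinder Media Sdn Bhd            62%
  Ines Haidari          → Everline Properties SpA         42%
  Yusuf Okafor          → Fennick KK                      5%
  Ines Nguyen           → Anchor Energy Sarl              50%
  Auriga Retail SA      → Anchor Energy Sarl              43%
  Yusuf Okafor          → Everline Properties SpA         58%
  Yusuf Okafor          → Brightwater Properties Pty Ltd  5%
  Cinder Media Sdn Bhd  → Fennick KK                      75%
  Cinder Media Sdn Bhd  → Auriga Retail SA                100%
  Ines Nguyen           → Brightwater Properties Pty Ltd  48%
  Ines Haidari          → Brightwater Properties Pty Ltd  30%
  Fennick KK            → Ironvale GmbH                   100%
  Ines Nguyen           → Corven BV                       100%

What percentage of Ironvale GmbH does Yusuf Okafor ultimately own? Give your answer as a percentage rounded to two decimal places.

Yusuf reaches Ironvale along 2 paths.
Via Cinder → Fennick: 6% × 75% × 100% = 4.5%.
Via Fennick: 5% × 100% = 5%.
Total: 4.5% + 5% = 9.5%.
Rounded: 9.50%.

9.50%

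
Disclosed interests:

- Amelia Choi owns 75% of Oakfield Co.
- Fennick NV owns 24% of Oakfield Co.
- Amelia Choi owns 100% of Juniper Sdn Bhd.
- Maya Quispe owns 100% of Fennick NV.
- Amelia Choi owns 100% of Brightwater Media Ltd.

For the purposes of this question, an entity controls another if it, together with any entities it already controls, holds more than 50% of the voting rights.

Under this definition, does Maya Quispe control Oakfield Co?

No

Maya holds 100% of Fennick, so Maya controls Fennick.
In Oakfield, Maya's side holds only 24%, not > 50%.
So Maya does not control Oakfield.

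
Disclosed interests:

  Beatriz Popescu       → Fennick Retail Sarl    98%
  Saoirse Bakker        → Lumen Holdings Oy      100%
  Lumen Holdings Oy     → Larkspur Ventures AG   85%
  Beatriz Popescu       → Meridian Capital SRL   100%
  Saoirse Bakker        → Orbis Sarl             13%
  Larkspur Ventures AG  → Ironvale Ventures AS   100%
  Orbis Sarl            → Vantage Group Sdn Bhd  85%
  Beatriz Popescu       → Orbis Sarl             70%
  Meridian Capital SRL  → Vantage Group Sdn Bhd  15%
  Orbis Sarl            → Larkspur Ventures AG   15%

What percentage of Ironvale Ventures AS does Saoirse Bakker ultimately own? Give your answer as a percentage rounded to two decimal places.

86.95%

Saoirse reaches Ironvale along 2 paths.
Via Orbis → Larkspur: 13% × 15% × 100% = 1.95%.
Via Lumen → Larkspur: 100% × 85% × 100% = 85%.
Total: 1.95% + 85% = 86.95%.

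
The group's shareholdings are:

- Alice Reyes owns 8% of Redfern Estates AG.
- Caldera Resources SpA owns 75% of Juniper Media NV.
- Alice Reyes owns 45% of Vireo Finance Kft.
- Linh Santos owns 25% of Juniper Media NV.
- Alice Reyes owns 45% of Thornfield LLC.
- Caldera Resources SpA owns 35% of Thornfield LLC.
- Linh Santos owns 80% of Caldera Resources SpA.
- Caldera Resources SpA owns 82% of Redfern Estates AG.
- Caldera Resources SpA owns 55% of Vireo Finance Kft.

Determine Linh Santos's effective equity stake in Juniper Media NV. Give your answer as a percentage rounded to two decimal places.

Linh reaches Juniper along 2 paths.
Via Caldera: 80% × 75% = 60%.
Direct stake: 25% = 25%.
Total: 60% + 25% = 85%.
Rounded: 85.00%.

85.00%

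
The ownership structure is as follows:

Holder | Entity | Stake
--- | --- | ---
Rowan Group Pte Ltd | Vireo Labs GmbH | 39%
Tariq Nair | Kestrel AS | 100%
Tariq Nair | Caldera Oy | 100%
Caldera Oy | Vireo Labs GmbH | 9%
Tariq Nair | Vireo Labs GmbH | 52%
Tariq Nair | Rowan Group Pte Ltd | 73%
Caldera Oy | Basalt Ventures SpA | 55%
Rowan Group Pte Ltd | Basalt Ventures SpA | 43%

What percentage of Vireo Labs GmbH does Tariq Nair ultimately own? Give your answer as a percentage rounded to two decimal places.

Tariq reaches Vireo along 3 paths.
Via Rowan: 73% × 39% = 28.47%.
Direct stake: 52% = 52%.
Via Caldera: 100% × 9% = 9%.
Total: 28.47% + 52% + 9% = 89.47%.

89.47%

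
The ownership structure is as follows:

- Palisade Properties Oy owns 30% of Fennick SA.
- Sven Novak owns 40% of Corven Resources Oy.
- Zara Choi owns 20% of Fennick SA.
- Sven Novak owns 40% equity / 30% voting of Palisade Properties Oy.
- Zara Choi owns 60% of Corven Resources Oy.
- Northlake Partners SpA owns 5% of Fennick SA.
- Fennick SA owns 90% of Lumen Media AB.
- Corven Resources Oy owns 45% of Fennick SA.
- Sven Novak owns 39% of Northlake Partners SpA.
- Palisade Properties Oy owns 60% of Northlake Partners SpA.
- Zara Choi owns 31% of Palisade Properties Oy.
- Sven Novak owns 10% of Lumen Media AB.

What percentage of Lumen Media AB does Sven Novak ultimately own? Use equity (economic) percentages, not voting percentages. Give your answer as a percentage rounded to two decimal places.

Sven reaches Lumen along 5 paths.
Via Palisade → Fennick: 40% × 30% × 90% = 10.8%.
Via Corven → Fennick: 40% × 45% × 90% = 16.2%.
Via Northlake → Fennick: 39% × 5% × 90% = 1.755%.
Via Palisade → Northlake → Fennick: 40% × 60% × 5% × 90% = 1.08%.
Direct stake: 10% = 10%.
Total: 10.8% + 16.2% + 1.755% + 1.08% + 10% = 39.835%.
Rounded: 39.84%.

39.84%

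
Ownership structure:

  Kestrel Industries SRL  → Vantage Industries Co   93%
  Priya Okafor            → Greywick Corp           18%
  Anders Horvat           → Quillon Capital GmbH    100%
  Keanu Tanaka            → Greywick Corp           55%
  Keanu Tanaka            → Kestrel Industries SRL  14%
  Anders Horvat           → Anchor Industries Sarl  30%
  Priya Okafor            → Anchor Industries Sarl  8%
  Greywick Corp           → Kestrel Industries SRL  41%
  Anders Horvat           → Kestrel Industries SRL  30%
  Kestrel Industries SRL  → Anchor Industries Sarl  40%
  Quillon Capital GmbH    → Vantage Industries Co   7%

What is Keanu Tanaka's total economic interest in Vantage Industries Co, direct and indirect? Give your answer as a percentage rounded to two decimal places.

Keanu reaches Vantage along 2 paths.
Via Greywick → Kestrel: 55% × 41% × 93% = 20.9715%.
Via Kestrel: 14% × 93% = 13.02%.
Total: 20.9715% + 13.02% = 33.9915%.
Rounded: 33.99%.

33.99%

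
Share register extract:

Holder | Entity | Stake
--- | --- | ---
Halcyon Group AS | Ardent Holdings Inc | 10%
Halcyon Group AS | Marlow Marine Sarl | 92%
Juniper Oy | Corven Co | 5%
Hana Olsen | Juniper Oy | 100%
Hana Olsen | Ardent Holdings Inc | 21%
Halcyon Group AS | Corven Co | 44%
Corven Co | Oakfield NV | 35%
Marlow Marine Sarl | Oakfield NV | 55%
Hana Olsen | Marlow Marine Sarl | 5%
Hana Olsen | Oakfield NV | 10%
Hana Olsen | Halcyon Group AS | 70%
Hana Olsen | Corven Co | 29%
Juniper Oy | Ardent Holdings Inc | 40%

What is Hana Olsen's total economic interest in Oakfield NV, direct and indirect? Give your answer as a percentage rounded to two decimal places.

Hana reaches Oakfield along 6 paths.
Direct stake: 10% = 10%.
Via Halcyon → Marlow: 70% × 92% × 55% = 35.42%.
Via Marlow: 5% × 55% = 2.75%.
Via Juniper → Corven: 100% × 5% × 35% = 1.75%.
Via Halcyon → Corven: 70% × 44% × 35% = 10.78%.
Via Corven: 29% × 35% = 10.15%.
Total: 10% + 35.42% + 2.75% + 1.75% + 10.78% + 10.15% = 70.85%.

70.85%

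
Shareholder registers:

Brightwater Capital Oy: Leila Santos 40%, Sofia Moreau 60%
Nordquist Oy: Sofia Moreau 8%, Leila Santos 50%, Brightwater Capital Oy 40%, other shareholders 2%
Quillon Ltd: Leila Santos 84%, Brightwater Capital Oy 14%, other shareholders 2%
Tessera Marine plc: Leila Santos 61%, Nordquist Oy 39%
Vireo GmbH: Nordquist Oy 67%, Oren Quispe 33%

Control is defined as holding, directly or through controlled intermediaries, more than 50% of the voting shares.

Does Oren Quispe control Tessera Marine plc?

No

Oren's largest direct stake is 33% in Vireo, which does not meet the threshold, so Oren controls no company.
Neither Oren nor any entity Oren controls holds any voting interest in Tessera.
So Oren does not control Tessera.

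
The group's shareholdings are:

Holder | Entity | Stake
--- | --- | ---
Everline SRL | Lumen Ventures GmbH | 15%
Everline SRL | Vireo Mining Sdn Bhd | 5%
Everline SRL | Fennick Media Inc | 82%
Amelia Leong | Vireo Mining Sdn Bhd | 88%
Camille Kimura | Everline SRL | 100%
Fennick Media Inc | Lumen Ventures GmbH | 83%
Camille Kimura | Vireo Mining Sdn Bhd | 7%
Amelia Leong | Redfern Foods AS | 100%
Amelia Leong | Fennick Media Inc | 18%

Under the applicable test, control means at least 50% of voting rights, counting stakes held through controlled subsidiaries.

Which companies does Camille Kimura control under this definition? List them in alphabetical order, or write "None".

Everline SRL, Fennick Media Inc, Lumen Ventures GmbH

Camille holds 100% of Everline, so Camille controls Everline.
Everline holds 82% of Fennick, so Camille controls Fennick.
Everline and Fennick together hold 15% + 83% = 98% of Lumen, so Camille controls Lumen.
No other company's threshold is met.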